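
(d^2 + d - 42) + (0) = d^2 + d - 42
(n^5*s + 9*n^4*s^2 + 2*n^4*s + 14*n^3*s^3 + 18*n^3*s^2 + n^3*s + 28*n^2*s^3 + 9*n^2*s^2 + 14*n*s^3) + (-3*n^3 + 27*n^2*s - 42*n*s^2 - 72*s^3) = n^5*s + 9*n^4*s^2 + 2*n^4*s + 14*n^3*s^3 + 18*n^3*s^2 + n^3*s - 3*n^3 + 28*n^2*s^3 + 9*n^2*s^2 + 27*n^2*s + 14*n*s^3 - 42*n*s^2 - 72*s^3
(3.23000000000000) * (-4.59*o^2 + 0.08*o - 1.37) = -14.8257*o^2 + 0.2584*o - 4.4251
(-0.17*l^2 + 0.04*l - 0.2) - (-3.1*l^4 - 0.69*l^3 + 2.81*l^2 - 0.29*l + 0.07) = 3.1*l^4 + 0.69*l^3 - 2.98*l^2 + 0.33*l - 0.27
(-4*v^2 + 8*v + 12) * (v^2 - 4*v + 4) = -4*v^4 + 24*v^3 - 36*v^2 - 16*v + 48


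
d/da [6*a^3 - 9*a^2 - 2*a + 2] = 18*a^2 - 18*a - 2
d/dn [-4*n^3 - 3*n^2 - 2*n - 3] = -12*n^2 - 6*n - 2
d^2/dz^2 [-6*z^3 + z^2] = 2 - 36*z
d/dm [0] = 0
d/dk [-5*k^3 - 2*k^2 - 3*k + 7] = -15*k^2 - 4*k - 3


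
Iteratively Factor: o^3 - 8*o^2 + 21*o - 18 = (o - 3)*(o^2 - 5*o + 6) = (o - 3)^2*(o - 2)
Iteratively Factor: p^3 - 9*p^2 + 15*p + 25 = (p - 5)*(p^2 - 4*p - 5) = (p - 5)^2*(p + 1)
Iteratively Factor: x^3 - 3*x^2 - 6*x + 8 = (x + 2)*(x^2 - 5*x + 4) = (x - 4)*(x + 2)*(x - 1)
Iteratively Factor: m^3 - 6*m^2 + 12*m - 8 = (m - 2)*(m^2 - 4*m + 4) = (m - 2)^2*(m - 2)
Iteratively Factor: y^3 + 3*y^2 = (y)*(y^2 + 3*y) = y^2*(y + 3)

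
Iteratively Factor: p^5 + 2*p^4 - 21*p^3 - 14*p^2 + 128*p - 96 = (p + 4)*(p^4 - 2*p^3 - 13*p^2 + 38*p - 24) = (p - 3)*(p + 4)*(p^3 + p^2 - 10*p + 8) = (p - 3)*(p - 2)*(p + 4)*(p^2 + 3*p - 4) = (p - 3)*(p - 2)*(p - 1)*(p + 4)*(p + 4)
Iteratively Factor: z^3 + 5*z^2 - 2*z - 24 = (z - 2)*(z^2 + 7*z + 12) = (z - 2)*(z + 3)*(z + 4)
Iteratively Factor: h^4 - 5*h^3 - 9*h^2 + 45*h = (h + 3)*(h^3 - 8*h^2 + 15*h) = (h - 5)*(h + 3)*(h^2 - 3*h) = h*(h - 5)*(h + 3)*(h - 3)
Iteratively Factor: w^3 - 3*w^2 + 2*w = (w - 1)*(w^2 - 2*w) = w*(w - 1)*(w - 2)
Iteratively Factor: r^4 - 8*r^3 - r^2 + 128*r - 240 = (r - 4)*(r^3 - 4*r^2 - 17*r + 60) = (r - 4)*(r - 3)*(r^2 - r - 20) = (r - 5)*(r - 4)*(r - 3)*(r + 4)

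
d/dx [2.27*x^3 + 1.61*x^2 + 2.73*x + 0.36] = 6.81*x^2 + 3.22*x + 2.73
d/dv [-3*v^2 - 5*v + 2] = -6*v - 5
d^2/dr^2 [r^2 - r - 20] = 2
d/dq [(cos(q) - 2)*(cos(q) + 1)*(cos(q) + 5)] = (-3*cos(q)^2 - 8*cos(q) + 7)*sin(q)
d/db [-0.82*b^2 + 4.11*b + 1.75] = 4.11 - 1.64*b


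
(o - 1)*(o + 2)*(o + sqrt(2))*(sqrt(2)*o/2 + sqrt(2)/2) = sqrt(2)*o^4/2 + o^3 + sqrt(2)*o^3 - sqrt(2)*o^2/2 + 2*o^2 - sqrt(2)*o - o - 2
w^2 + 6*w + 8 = (w + 2)*(w + 4)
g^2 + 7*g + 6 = (g + 1)*(g + 6)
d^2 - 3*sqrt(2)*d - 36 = (d - 6*sqrt(2))*(d + 3*sqrt(2))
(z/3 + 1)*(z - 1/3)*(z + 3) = z^3/3 + 17*z^2/9 + 7*z/3 - 1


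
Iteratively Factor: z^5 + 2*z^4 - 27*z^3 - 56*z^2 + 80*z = (z + 4)*(z^4 - 2*z^3 - 19*z^2 + 20*z) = z*(z + 4)*(z^3 - 2*z^2 - 19*z + 20) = z*(z - 5)*(z + 4)*(z^2 + 3*z - 4) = z*(z - 5)*(z + 4)^2*(z - 1)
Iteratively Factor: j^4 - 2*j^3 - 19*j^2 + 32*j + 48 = (j + 1)*(j^3 - 3*j^2 - 16*j + 48) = (j + 1)*(j + 4)*(j^2 - 7*j + 12) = (j - 4)*(j + 1)*(j + 4)*(j - 3)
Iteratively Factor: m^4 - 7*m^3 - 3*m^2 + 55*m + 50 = (m + 1)*(m^3 - 8*m^2 + 5*m + 50) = (m - 5)*(m + 1)*(m^2 - 3*m - 10) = (m - 5)*(m + 1)*(m + 2)*(m - 5)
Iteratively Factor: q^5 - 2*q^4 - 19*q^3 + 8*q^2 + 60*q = (q - 2)*(q^4 - 19*q^2 - 30*q) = (q - 2)*(q + 2)*(q^3 - 2*q^2 - 15*q) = (q - 5)*(q - 2)*(q + 2)*(q^2 + 3*q) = (q - 5)*(q - 2)*(q + 2)*(q + 3)*(q)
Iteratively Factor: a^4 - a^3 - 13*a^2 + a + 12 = (a + 3)*(a^3 - 4*a^2 - a + 4) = (a - 1)*(a + 3)*(a^2 - 3*a - 4) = (a - 4)*(a - 1)*(a + 3)*(a + 1)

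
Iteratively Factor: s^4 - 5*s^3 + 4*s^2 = (s)*(s^3 - 5*s^2 + 4*s) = s*(s - 1)*(s^2 - 4*s) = s*(s - 4)*(s - 1)*(s)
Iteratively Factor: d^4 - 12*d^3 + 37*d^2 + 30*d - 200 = (d - 5)*(d^3 - 7*d^2 + 2*d + 40) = (d - 5)*(d - 4)*(d^2 - 3*d - 10) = (d - 5)*(d - 4)*(d + 2)*(d - 5)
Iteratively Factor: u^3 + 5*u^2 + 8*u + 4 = (u + 1)*(u^2 + 4*u + 4) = (u + 1)*(u + 2)*(u + 2)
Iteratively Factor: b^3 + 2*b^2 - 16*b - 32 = (b - 4)*(b^2 + 6*b + 8) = (b - 4)*(b + 2)*(b + 4)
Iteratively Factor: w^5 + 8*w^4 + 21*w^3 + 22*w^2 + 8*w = (w + 1)*(w^4 + 7*w^3 + 14*w^2 + 8*w) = w*(w + 1)*(w^3 + 7*w^2 + 14*w + 8) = w*(w + 1)*(w + 2)*(w^2 + 5*w + 4) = w*(w + 1)*(w + 2)*(w + 4)*(w + 1)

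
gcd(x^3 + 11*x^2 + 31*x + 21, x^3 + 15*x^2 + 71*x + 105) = x^2 + 10*x + 21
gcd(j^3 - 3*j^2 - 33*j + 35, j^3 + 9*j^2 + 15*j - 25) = j^2 + 4*j - 5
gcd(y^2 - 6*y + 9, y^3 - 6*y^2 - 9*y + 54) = y - 3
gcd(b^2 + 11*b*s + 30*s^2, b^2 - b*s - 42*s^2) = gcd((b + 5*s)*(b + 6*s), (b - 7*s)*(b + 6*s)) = b + 6*s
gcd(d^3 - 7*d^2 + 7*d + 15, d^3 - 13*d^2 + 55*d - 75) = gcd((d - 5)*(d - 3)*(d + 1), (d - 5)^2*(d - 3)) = d^2 - 8*d + 15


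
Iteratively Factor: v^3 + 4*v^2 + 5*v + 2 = (v + 1)*(v^2 + 3*v + 2) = (v + 1)*(v + 2)*(v + 1)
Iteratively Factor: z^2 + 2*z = (z)*(z + 2)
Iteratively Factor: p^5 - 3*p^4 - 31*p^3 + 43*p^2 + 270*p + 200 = (p - 5)*(p^4 + 2*p^3 - 21*p^2 - 62*p - 40) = (p - 5)*(p + 2)*(p^3 - 21*p - 20) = (p - 5)*(p + 1)*(p + 2)*(p^2 - p - 20) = (p - 5)*(p + 1)*(p + 2)*(p + 4)*(p - 5)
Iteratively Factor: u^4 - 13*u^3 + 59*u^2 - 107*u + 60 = (u - 5)*(u^3 - 8*u^2 + 19*u - 12) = (u - 5)*(u - 1)*(u^2 - 7*u + 12) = (u - 5)*(u - 3)*(u - 1)*(u - 4)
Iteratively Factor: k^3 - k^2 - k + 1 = (k + 1)*(k^2 - 2*k + 1) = (k - 1)*(k + 1)*(k - 1)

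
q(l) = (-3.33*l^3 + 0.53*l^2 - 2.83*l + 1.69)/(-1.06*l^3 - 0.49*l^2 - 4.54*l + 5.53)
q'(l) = (-9.99*l^2 + 1.06*l - 2.83)/(-1.06*l^3 - 0.49*l^2 - 4.54*l + 5.53) + (3.18*l^2 + 0.98*l + 4.54)*(-3.33*l^3 + 0.53*l^2 - 2.83*l + 1.69)/(-1.06*l^3 - 0.49*l^2 - 4.54*l + 5.53)^2 = (2.1935*l^4 + 24.2368*l^3 - 53.6634*l^2 + 7.518*l - 7.9773)/(1.1236*l^6 + 1.0388*l^5 + 9.8649*l^4 - 7.2744*l^3 + 15.1922*l^2 - 50.2124*l + 30.5809)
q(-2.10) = 1.80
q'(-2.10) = -0.86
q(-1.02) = 0.80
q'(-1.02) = -0.82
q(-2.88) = 2.35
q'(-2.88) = -0.57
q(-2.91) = 2.37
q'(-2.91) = -0.56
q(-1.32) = 1.07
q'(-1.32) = -0.93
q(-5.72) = 3.08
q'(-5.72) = -0.09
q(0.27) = 0.21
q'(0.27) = -0.52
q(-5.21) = 3.03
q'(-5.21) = -0.12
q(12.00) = 2.93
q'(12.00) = 0.02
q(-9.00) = 3.20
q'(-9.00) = -0.01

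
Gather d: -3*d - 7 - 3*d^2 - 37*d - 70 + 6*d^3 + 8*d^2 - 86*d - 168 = 6*d^3 + 5*d^2 - 126*d - 245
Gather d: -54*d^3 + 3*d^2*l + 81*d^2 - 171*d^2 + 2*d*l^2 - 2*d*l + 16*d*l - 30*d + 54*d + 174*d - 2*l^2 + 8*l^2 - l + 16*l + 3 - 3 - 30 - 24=-54*d^3 + d^2*(3*l - 90) + d*(2*l^2 + 14*l + 198) + 6*l^2 + 15*l - 54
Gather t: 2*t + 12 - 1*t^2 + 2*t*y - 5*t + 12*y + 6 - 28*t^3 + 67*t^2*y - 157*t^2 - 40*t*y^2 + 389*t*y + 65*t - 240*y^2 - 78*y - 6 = -28*t^3 + t^2*(67*y - 158) + t*(-40*y^2 + 391*y + 62) - 240*y^2 - 66*y + 12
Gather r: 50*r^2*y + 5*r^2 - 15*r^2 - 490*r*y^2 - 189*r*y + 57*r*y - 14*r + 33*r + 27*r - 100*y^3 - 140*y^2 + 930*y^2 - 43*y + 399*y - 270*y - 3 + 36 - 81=r^2*(50*y - 10) + r*(-490*y^2 - 132*y + 46) - 100*y^3 + 790*y^2 + 86*y - 48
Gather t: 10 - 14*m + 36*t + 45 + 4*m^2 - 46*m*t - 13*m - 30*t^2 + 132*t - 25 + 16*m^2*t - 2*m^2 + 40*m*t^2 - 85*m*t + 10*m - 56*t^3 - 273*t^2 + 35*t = 2*m^2 - 17*m - 56*t^3 + t^2*(40*m - 303) + t*(16*m^2 - 131*m + 203) + 30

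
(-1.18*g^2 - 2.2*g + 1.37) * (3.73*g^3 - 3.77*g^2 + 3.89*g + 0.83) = -4.4014*g^5 - 3.7574*g^4 + 8.8139*g^3 - 14.7023*g^2 + 3.5033*g + 1.1371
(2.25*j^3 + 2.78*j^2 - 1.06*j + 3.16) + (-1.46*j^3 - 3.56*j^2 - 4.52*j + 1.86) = 0.79*j^3 - 0.78*j^2 - 5.58*j + 5.02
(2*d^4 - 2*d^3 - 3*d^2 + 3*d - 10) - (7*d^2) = 2*d^4 - 2*d^3 - 10*d^2 + 3*d - 10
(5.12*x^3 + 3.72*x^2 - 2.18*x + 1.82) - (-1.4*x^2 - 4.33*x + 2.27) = 5.12*x^3 + 5.12*x^2 + 2.15*x - 0.45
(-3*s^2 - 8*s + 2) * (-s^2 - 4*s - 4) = 3*s^4 + 20*s^3 + 42*s^2 + 24*s - 8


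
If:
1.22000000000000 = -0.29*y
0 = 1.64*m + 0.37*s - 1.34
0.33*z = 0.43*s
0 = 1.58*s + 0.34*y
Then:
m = 0.61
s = 0.91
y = -4.21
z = 1.18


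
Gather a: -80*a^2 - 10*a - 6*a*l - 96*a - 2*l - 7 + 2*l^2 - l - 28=-80*a^2 + a*(-6*l - 106) + 2*l^2 - 3*l - 35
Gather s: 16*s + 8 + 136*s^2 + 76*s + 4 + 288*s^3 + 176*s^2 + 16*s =288*s^3 + 312*s^2 + 108*s + 12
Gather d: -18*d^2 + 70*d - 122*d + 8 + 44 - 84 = -18*d^2 - 52*d - 32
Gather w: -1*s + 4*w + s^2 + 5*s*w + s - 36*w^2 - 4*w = s^2 + 5*s*w - 36*w^2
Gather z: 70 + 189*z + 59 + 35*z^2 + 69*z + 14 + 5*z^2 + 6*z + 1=40*z^2 + 264*z + 144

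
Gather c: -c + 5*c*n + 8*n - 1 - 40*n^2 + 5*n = c*(5*n - 1) - 40*n^2 + 13*n - 1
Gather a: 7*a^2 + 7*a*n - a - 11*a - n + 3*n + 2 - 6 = 7*a^2 + a*(7*n - 12) + 2*n - 4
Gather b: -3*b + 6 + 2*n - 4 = -3*b + 2*n + 2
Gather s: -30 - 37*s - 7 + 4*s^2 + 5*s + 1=4*s^2 - 32*s - 36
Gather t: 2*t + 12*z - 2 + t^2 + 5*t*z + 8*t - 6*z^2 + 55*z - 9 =t^2 + t*(5*z + 10) - 6*z^2 + 67*z - 11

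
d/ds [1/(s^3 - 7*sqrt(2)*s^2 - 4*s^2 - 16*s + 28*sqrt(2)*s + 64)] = (-3*s^2 + 8*s + 14*sqrt(2)*s - 28*sqrt(2) + 16)/(s^3 - 7*sqrt(2)*s^2 - 4*s^2 - 16*s + 28*sqrt(2)*s + 64)^2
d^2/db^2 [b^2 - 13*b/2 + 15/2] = 2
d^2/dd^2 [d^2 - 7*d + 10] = 2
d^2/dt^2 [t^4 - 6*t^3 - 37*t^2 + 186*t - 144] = 12*t^2 - 36*t - 74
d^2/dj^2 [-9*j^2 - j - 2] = -18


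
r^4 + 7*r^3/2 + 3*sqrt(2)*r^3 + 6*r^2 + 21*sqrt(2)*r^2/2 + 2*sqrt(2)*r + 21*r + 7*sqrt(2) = (r + 7/2)*(r + sqrt(2))^3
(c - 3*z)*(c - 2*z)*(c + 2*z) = c^3 - 3*c^2*z - 4*c*z^2 + 12*z^3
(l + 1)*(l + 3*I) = l^2 + l + 3*I*l + 3*I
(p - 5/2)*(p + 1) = p^2 - 3*p/2 - 5/2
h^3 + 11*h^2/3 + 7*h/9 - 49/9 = (h - 1)*(h + 7/3)^2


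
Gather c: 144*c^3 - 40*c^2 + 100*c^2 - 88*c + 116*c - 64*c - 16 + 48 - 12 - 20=144*c^3 + 60*c^2 - 36*c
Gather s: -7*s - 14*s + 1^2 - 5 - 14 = -21*s - 18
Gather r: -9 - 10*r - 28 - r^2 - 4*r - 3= -r^2 - 14*r - 40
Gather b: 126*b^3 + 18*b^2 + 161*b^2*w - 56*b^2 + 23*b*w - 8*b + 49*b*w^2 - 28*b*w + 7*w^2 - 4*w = 126*b^3 + b^2*(161*w - 38) + b*(49*w^2 - 5*w - 8) + 7*w^2 - 4*w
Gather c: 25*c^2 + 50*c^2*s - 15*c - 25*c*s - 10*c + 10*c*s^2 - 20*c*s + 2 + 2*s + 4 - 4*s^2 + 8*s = c^2*(50*s + 25) + c*(10*s^2 - 45*s - 25) - 4*s^2 + 10*s + 6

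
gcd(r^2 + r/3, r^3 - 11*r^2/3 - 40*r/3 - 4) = r + 1/3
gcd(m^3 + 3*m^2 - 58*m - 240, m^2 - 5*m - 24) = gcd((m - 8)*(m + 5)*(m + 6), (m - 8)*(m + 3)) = m - 8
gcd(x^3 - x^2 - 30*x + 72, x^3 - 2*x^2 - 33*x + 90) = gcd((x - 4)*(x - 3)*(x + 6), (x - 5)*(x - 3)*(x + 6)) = x^2 + 3*x - 18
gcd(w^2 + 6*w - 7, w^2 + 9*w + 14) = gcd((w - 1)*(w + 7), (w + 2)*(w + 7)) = w + 7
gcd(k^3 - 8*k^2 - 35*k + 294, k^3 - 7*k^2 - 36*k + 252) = k^2 - k - 42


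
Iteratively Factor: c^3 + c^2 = (c)*(c^2 + c) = c*(c + 1)*(c)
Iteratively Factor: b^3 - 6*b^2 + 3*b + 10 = (b + 1)*(b^2 - 7*b + 10) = (b - 5)*(b + 1)*(b - 2)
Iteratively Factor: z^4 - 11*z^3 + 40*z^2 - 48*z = (z - 4)*(z^3 - 7*z^2 + 12*z) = z*(z - 4)*(z^2 - 7*z + 12) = z*(z - 4)^2*(z - 3)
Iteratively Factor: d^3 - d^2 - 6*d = (d + 2)*(d^2 - 3*d) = d*(d + 2)*(d - 3)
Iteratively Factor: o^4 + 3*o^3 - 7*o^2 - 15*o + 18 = (o + 3)*(o^3 - 7*o + 6) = (o - 1)*(o + 3)*(o^2 + o - 6) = (o - 1)*(o + 3)^2*(o - 2)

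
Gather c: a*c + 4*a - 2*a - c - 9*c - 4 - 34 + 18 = 2*a + c*(a - 10) - 20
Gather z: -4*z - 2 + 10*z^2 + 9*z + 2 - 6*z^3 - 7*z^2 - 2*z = -6*z^3 + 3*z^2 + 3*z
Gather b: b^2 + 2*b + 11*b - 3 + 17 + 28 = b^2 + 13*b + 42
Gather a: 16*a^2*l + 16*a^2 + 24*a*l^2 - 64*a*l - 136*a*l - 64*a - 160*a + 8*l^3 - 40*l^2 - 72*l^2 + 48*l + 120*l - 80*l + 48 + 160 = a^2*(16*l + 16) + a*(24*l^2 - 200*l - 224) + 8*l^3 - 112*l^2 + 88*l + 208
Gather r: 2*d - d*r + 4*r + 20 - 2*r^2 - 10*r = 2*d - 2*r^2 + r*(-d - 6) + 20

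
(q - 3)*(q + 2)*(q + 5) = q^3 + 4*q^2 - 11*q - 30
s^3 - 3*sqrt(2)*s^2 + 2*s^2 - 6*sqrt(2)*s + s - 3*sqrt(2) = (s + 1)^2*(s - 3*sqrt(2))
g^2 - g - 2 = (g - 2)*(g + 1)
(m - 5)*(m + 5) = m^2 - 25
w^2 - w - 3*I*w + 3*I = (w - 1)*(w - 3*I)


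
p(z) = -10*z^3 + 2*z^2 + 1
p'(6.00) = -1056.00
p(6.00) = -2087.00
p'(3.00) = -258.00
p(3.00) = -251.00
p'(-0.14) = -1.15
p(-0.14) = 1.07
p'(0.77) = -14.71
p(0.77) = -2.38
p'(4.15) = -500.08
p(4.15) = -679.29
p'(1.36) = -50.05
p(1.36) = -20.46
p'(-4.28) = -566.67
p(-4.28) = 821.66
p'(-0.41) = -6.68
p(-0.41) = 2.03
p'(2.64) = -198.53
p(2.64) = -169.06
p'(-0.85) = -25.08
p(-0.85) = 8.59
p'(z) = -30*z^2 + 4*z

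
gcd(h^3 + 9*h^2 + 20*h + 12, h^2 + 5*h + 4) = h + 1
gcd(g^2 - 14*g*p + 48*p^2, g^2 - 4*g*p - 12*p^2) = -g + 6*p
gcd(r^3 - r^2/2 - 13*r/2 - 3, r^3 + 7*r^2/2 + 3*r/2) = r + 1/2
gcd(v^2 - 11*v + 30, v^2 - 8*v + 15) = v - 5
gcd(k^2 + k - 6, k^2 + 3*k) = k + 3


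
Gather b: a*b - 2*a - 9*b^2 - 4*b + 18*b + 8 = -2*a - 9*b^2 + b*(a + 14) + 8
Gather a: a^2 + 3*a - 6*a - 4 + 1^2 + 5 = a^2 - 3*a + 2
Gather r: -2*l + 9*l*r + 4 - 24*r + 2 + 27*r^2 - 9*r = -2*l + 27*r^2 + r*(9*l - 33) + 6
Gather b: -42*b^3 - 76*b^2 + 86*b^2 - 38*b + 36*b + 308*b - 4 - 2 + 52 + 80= -42*b^3 + 10*b^2 + 306*b + 126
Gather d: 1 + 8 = 9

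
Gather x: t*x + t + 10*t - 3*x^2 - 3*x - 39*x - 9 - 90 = 11*t - 3*x^2 + x*(t - 42) - 99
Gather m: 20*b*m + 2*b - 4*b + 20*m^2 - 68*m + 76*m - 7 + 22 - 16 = -2*b + 20*m^2 + m*(20*b + 8) - 1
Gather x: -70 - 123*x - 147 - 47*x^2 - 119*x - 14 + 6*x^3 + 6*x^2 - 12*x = 6*x^3 - 41*x^2 - 254*x - 231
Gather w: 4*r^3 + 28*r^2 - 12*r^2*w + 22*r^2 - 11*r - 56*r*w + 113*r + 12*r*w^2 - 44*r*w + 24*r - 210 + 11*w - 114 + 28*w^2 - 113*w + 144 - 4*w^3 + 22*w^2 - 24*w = 4*r^3 + 50*r^2 + 126*r - 4*w^3 + w^2*(12*r + 50) + w*(-12*r^2 - 100*r - 126) - 180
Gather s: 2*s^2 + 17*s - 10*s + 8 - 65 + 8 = 2*s^2 + 7*s - 49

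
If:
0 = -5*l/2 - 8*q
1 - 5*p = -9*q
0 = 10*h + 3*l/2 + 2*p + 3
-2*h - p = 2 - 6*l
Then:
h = -617/1770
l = 608/2655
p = 21/295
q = -38/531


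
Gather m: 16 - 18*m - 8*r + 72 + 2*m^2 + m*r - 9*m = 2*m^2 + m*(r - 27) - 8*r + 88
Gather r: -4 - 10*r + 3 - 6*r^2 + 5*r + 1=-6*r^2 - 5*r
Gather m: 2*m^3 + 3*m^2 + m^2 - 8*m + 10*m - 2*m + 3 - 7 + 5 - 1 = 2*m^3 + 4*m^2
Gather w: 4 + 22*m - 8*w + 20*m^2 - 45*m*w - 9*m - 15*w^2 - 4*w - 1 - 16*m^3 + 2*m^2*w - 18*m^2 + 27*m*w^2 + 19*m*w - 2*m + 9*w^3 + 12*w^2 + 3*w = -16*m^3 + 2*m^2 + 11*m + 9*w^3 + w^2*(27*m - 3) + w*(2*m^2 - 26*m - 9) + 3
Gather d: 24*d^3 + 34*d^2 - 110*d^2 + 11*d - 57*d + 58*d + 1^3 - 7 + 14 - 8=24*d^3 - 76*d^2 + 12*d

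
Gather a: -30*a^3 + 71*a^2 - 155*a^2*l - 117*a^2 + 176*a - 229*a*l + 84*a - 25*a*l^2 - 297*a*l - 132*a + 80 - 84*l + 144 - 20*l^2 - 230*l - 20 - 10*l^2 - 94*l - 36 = -30*a^3 + a^2*(-155*l - 46) + a*(-25*l^2 - 526*l + 128) - 30*l^2 - 408*l + 168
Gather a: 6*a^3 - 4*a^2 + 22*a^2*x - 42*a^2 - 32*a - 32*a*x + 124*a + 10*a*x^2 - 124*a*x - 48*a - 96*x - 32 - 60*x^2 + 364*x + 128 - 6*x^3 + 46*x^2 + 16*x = 6*a^3 + a^2*(22*x - 46) + a*(10*x^2 - 156*x + 44) - 6*x^3 - 14*x^2 + 284*x + 96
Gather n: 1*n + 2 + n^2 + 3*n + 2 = n^2 + 4*n + 4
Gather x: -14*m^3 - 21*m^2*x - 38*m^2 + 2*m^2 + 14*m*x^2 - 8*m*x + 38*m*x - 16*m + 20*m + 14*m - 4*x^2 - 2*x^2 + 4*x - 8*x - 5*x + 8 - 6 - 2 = -14*m^3 - 36*m^2 + 18*m + x^2*(14*m - 6) + x*(-21*m^2 + 30*m - 9)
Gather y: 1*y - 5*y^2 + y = -5*y^2 + 2*y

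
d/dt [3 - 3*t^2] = -6*t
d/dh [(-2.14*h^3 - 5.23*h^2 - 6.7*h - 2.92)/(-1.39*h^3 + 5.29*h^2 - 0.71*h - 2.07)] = (-18.5903*h^4 - 15.5872*h^3 + 40.2693*h^2 + 52.5458*h + 11.7958)/(1.9321*h^6 - 14.7062*h^5 + 29.9579*h^4 - 1.7572*h^3 - 21.3965*h^2 + 2.9394*h + 4.2849)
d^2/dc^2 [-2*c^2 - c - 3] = -4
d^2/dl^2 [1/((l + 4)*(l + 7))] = 2*((l + 4)^2 + (l + 4)*(l + 7) + (l + 7)^2)/((l + 4)^3*(l + 7)^3)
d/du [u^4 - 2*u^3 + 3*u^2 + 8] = 2*u*(2*u^2 - 3*u + 3)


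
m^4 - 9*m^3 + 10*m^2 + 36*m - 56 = (m - 7)*(m - 2)^2*(m + 2)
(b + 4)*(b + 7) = b^2 + 11*b + 28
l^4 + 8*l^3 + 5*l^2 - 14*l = l*(l - 1)*(l + 2)*(l + 7)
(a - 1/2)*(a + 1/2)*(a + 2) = a^3 + 2*a^2 - a/4 - 1/2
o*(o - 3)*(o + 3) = o^3 - 9*o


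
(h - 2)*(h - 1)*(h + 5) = h^3 + 2*h^2 - 13*h + 10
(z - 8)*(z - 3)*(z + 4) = z^3 - 7*z^2 - 20*z + 96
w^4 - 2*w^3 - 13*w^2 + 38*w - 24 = (w - 3)*(w - 2)*(w - 1)*(w + 4)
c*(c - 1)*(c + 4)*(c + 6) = c^4 + 9*c^3 + 14*c^2 - 24*c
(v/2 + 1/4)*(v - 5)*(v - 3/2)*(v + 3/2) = v^4/2 - 9*v^3/4 - 19*v^2/8 + 81*v/16 + 45/16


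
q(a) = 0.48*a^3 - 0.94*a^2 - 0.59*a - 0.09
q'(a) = 1.44*a^2 - 1.88*a - 0.59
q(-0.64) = -0.22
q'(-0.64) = 1.20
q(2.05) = -1.11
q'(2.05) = 1.61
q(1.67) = -1.46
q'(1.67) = 0.29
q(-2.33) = -9.89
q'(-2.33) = 11.61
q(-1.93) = -5.90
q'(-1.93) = 8.40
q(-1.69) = -4.09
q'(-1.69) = 6.70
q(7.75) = 162.31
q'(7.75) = 71.33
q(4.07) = 14.30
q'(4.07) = 15.61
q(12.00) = 686.91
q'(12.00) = 184.21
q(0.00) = -0.09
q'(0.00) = -0.59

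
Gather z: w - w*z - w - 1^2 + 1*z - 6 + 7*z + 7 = z*(8 - w)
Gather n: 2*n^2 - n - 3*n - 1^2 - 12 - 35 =2*n^2 - 4*n - 48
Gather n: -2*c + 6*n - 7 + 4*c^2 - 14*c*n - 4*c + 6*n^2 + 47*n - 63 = 4*c^2 - 6*c + 6*n^2 + n*(53 - 14*c) - 70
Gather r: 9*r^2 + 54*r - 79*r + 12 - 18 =9*r^2 - 25*r - 6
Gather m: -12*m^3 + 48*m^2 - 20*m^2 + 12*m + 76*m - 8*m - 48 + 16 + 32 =-12*m^3 + 28*m^2 + 80*m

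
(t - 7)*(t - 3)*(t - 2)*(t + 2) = t^4 - 10*t^3 + 17*t^2 + 40*t - 84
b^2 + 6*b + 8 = (b + 2)*(b + 4)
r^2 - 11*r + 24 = (r - 8)*(r - 3)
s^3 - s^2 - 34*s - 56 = (s - 7)*(s + 2)*(s + 4)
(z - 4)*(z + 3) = z^2 - z - 12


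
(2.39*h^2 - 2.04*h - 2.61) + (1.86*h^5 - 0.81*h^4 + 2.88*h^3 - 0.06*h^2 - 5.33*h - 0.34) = 1.86*h^5 - 0.81*h^4 + 2.88*h^3 + 2.33*h^2 - 7.37*h - 2.95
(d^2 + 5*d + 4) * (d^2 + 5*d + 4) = d^4 + 10*d^3 + 33*d^2 + 40*d + 16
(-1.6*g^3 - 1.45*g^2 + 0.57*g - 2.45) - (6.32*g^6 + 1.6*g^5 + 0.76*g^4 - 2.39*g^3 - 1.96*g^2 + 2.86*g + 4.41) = -6.32*g^6 - 1.6*g^5 - 0.76*g^4 + 0.79*g^3 + 0.51*g^2 - 2.29*g - 6.86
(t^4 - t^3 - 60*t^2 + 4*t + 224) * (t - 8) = t^5 - 9*t^4 - 52*t^3 + 484*t^2 + 192*t - 1792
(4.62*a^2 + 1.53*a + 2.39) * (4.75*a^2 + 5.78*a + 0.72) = 21.945*a^4 + 33.9711*a^3 + 23.5223*a^2 + 14.9158*a + 1.7208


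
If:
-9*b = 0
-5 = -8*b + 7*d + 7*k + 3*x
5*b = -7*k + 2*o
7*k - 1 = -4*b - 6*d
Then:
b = 0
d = -3*x - 6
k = 18*x/7 + 37/7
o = 9*x + 37/2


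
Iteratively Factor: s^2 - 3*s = (s - 3)*(s)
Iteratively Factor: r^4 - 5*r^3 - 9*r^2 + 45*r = (r + 3)*(r^3 - 8*r^2 + 15*r) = r*(r + 3)*(r^2 - 8*r + 15) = r*(r - 3)*(r + 3)*(r - 5)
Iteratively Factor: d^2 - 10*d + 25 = (d - 5)*(d - 5)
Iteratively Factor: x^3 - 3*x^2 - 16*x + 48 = (x - 4)*(x^2 + x - 12) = (x - 4)*(x - 3)*(x + 4)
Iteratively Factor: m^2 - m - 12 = (m + 3)*(m - 4)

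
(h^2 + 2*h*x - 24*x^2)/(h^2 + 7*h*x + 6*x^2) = (h - 4*x)/(h + x)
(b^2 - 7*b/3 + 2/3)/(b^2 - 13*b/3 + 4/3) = (b - 2)/(b - 4)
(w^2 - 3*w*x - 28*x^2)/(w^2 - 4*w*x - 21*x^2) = (w + 4*x)/(w + 3*x)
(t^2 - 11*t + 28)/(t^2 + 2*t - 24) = (t - 7)/(t + 6)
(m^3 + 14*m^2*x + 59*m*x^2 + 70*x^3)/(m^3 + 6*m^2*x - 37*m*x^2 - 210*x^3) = (-m - 2*x)/(-m + 6*x)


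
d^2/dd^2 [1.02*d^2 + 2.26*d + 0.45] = 2.04000000000000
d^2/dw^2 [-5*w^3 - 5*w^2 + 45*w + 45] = -30*w - 10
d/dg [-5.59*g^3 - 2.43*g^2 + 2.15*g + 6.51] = -16.77*g^2 - 4.86*g + 2.15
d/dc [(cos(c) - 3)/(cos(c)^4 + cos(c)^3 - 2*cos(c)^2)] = (-35*cos(c)/4 - 5*cos(2*c) + 3*cos(3*c)/4 + 7)*sin(c)/((cos(c)^2 + cos(c) - 2)^2*cos(c)^3)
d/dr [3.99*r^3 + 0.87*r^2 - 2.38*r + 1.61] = 11.97*r^2 + 1.74*r - 2.38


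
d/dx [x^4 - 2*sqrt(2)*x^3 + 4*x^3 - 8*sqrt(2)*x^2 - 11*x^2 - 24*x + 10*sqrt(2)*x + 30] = 4*x^3 - 6*sqrt(2)*x^2 + 12*x^2 - 16*sqrt(2)*x - 22*x - 24 + 10*sqrt(2)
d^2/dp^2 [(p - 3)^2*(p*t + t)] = 2*t*(3*p - 5)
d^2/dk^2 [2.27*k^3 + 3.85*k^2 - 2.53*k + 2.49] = 13.62*k + 7.7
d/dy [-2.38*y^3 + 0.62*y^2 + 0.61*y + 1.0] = -7.14*y^2 + 1.24*y + 0.61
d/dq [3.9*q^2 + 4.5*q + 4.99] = 7.8*q + 4.5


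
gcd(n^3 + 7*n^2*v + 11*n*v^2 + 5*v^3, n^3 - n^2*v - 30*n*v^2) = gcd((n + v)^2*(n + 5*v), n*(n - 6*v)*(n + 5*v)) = n + 5*v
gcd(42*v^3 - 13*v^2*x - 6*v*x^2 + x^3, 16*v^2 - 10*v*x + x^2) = -2*v + x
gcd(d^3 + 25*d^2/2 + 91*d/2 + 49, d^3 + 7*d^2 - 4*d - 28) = d^2 + 9*d + 14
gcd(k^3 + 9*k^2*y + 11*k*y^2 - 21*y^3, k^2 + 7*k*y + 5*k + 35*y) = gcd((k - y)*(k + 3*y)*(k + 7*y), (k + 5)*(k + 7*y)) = k + 7*y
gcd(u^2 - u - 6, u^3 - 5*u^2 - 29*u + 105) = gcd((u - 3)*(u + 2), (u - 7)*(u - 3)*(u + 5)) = u - 3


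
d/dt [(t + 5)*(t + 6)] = 2*t + 11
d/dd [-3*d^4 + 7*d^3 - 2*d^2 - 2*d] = -12*d^3 + 21*d^2 - 4*d - 2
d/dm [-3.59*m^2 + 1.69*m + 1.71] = 1.69 - 7.18*m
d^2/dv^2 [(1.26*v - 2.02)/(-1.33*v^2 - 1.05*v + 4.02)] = (-(1.26*v - 2.02)*(2.66*v + 1.05)*(5.32*v + 2.1) + (10.0548*v - 2.7272)*(1.33*v^2 + 1.05*v - 4.02))/(1.33*v^2 + 1.05*v - 4.02)^3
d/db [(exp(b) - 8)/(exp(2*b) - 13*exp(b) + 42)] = (-(exp(b) - 8)*(2*exp(b) - 13) + exp(2*b) - 13*exp(b) + 42)*exp(b)/(exp(2*b) - 13*exp(b) + 42)^2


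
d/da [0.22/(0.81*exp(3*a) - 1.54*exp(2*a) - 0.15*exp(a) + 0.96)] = (-0.5346*exp(2*a) + 0.6776*exp(a) + 0.033)*exp(a)/(0.81*exp(3*a) - 1.54*exp(2*a) - 0.15*exp(a) + 0.96)^2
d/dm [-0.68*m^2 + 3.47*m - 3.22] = 3.47 - 1.36*m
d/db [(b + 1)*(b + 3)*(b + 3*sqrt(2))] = 3*b^2 + 8*b + 6*sqrt(2)*b + 3 + 12*sqrt(2)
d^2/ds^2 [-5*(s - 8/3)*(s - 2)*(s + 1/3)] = 130/3 - 30*s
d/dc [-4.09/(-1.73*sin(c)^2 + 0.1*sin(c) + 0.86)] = (0.409 - 14.1514*sin(c))*cos(c)/(-1.73*sin(c)^2 + 0.1*sin(c) + 0.86)^2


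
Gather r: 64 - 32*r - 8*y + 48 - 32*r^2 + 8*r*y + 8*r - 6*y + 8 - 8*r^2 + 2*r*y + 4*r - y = -40*r^2 + r*(10*y - 20) - 15*y + 120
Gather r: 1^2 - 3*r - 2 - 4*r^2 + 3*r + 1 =-4*r^2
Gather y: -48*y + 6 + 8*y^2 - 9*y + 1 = 8*y^2 - 57*y + 7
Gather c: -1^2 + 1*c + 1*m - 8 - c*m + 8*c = c*(9 - m) + m - 9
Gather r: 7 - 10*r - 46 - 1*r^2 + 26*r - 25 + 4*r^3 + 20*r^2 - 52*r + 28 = 4*r^3 + 19*r^2 - 36*r - 36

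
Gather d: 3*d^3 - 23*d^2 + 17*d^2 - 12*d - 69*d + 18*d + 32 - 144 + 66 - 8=3*d^3 - 6*d^2 - 63*d - 54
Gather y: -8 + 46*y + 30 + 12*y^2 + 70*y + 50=12*y^2 + 116*y + 72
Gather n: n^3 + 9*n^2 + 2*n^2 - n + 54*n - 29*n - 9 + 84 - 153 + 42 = n^3 + 11*n^2 + 24*n - 36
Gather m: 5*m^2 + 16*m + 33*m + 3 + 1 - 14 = 5*m^2 + 49*m - 10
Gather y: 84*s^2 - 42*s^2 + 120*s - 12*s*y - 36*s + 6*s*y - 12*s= 42*s^2 - 6*s*y + 72*s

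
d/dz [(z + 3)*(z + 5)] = 2*z + 8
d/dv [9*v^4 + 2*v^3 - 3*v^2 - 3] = 6*v*(6*v^2 + v - 1)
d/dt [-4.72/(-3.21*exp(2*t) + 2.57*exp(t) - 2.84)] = (12.1304 - 30.3024*exp(t))*exp(t)/(3.21*exp(2*t) - 2.57*exp(t) + 2.84)^2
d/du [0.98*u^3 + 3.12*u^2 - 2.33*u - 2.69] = 2.94*u^2 + 6.24*u - 2.33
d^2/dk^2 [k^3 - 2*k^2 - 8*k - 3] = 6*k - 4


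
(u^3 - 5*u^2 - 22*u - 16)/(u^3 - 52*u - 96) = (u + 1)/(u + 6)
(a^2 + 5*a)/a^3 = (a + 5)/a^2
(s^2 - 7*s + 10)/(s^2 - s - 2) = (s - 5)/(s + 1)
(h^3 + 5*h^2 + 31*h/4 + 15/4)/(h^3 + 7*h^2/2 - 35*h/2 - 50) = (h^2 + 5*h/2 + 3/2)/(h^2 + h - 20)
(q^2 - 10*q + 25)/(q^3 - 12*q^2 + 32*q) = (q^2 - 10*q + 25)/(q*(q^2 - 12*q + 32))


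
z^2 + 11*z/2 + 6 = (z + 3/2)*(z + 4)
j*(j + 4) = j^2 + 4*j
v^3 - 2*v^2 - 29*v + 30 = (v - 6)*(v - 1)*(v + 5)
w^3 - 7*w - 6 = (w - 3)*(w + 1)*(w + 2)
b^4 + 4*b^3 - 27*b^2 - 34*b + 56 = (b - 4)*(b - 1)*(b + 2)*(b + 7)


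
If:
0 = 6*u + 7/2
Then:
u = -7/12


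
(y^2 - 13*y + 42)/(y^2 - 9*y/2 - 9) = 2*(y - 7)/(2*y + 3)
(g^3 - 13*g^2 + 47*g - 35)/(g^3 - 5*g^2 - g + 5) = (g - 7)/(g + 1)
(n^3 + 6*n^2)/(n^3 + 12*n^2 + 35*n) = n*(n + 6)/(n^2 + 12*n + 35)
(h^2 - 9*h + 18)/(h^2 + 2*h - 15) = (h - 6)/(h + 5)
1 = 1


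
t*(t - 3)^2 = t^3 - 6*t^2 + 9*t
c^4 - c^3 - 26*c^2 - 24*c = c*(c - 6)*(c + 1)*(c + 4)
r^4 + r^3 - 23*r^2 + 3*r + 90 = (r - 3)^2*(r + 2)*(r + 5)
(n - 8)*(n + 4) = n^2 - 4*n - 32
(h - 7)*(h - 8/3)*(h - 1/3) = h^3 - 10*h^2 + 197*h/9 - 56/9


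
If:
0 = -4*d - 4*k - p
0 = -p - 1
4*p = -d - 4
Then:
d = 0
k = 1/4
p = -1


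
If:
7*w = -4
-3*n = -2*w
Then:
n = -8/21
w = -4/7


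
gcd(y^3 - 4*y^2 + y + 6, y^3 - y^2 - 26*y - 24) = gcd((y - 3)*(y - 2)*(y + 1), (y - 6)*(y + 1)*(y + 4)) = y + 1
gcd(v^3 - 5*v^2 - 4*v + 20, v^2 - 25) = v - 5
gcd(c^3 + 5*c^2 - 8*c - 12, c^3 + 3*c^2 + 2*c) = c + 1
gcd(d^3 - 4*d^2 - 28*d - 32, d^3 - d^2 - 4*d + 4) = d + 2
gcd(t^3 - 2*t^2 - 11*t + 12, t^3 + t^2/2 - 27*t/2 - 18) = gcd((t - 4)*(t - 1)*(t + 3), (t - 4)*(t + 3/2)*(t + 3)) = t^2 - t - 12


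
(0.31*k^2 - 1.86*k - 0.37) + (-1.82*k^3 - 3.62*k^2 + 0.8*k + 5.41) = -1.82*k^3 - 3.31*k^2 - 1.06*k + 5.04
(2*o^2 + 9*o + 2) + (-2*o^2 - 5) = 9*o - 3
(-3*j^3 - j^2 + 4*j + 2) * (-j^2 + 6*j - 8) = 3*j^5 - 17*j^4 + 14*j^3 + 30*j^2 - 20*j - 16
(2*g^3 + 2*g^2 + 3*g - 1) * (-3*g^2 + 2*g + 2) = -6*g^5 - 2*g^4 - g^3 + 13*g^2 + 4*g - 2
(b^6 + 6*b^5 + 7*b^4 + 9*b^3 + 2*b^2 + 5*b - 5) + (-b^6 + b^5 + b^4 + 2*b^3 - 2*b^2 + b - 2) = 7*b^5 + 8*b^4 + 11*b^3 + 6*b - 7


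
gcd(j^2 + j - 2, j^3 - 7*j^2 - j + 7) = j - 1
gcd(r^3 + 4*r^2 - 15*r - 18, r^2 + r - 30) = r + 6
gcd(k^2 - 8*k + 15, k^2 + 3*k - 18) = k - 3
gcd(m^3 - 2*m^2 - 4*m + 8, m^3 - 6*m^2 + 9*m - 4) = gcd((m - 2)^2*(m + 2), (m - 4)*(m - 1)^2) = 1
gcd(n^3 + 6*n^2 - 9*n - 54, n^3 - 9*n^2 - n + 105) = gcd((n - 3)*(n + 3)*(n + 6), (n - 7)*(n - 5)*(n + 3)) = n + 3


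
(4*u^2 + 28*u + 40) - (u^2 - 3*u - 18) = 3*u^2 + 31*u + 58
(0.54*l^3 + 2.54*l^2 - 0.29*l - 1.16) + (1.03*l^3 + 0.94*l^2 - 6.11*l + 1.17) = 1.57*l^3 + 3.48*l^2 - 6.4*l + 0.01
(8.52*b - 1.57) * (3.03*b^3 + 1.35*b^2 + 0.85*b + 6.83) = 25.8156*b^4 + 6.7449*b^3 + 5.1225*b^2 + 56.8571*b - 10.7231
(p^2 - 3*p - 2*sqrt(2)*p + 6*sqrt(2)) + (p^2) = 2*p^2 - 3*p - 2*sqrt(2)*p + 6*sqrt(2)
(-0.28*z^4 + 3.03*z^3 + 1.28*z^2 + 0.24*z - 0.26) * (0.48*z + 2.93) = -0.1344*z^5 + 0.634*z^4 + 9.4923*z^3 + 3.8656*z^2 + 0.5784*z - 0.7618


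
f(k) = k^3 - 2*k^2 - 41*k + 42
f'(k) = 3*k^2 - 4*k - 41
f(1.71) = -28.96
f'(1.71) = -39.07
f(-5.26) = 56.79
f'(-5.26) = 63.04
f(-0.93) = 77.60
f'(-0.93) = -34.69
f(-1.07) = 82.36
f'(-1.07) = -33.29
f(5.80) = -67.97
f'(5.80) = 36.72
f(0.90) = 4.21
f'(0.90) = -42.17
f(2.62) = -61.16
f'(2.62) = -30.89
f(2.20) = -47.23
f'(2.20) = -35.28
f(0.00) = 42.00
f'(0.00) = -41.00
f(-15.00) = -3168.00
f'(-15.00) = 694.00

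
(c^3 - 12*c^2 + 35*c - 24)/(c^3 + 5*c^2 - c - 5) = (c^2 - 11*c + 24)/(c^2 + 6*c + 5)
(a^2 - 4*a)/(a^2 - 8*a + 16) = a/(a - 4)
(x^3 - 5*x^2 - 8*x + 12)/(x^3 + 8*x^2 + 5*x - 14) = (x - 6)/(x + 7)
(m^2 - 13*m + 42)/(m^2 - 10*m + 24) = (m - 7)/(m - 4)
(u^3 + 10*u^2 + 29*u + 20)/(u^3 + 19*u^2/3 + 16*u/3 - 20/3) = 3*(u^2 + 5*u + 4)/(3*u^2 + 4*u - 4)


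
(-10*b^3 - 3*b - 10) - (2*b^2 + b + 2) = -10*b^3 - 2*b^2 - 4*b - 12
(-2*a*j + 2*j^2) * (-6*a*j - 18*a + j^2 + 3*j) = 12*a^2*j^2 + 36*a^2*j - 14*a*j^3 - 42*a*j^2 + 2*j^4 + 6*j^3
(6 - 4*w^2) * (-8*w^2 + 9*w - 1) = 32*w^4 - 36*w^3 - 44*w^2 + 54*w - 6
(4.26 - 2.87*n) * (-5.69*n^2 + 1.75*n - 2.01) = 16.3303*n^3 - 29.2619*n^2 + 13.2237*n - 8.5626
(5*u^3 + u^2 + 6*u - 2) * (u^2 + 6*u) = 5*u^5 + 31*u^4 + 12*u^3 + 34*u^2 - 12*u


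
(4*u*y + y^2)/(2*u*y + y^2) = (4*u + y)/(2*u + y)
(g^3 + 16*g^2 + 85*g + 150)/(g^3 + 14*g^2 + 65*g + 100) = (g + 6)/(g + 4)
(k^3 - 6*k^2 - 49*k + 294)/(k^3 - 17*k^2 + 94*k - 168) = (k + 7)/(k - 4)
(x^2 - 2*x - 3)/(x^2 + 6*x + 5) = (x - 3)/(x + 5)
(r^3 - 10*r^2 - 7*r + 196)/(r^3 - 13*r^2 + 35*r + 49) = (r + 4)/(r + 1)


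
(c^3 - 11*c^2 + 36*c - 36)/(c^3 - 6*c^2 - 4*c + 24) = (c - 3)/(c + 2)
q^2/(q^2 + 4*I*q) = q/(q + 4*I)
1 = 1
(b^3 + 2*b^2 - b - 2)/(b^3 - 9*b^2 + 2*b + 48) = (b^2 - 1)/(b^2 - 11*b + 24)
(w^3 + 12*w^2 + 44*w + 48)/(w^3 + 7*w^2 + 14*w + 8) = (w + 6)/(w + 1)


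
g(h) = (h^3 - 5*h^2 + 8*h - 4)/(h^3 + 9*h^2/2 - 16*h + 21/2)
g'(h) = (-3*h^2 - 9*h + 16)*(h^3 - 5*h^2 + 8*h - 4)/(h^3 + 9*h^2/2 - 16*h + 21/2)^2 + (3*h^2 - 10*h + 8)/(h^3 + 9*h^2/2 - 16*h + 21/2) = 2*(19*h^2 - 58*h + 40)/(4*h^4 + 44*h^3 + 37*h^2 - 462*h + 441)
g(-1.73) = -0.82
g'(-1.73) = 0.34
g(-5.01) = -3.79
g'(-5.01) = 2.41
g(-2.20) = -0.99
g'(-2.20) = 0.41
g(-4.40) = -2.67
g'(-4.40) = 1.41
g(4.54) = 0.18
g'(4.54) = 0.07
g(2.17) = 0.00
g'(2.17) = 0.05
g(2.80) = 0.05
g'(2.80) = 0.08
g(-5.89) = -7.59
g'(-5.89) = 7.73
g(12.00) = 0.50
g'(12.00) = 0.03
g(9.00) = 0.41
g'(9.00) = 0.04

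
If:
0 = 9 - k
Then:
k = 9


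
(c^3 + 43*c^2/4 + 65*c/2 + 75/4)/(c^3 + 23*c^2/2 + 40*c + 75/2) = (4*c + 3)/(2*(2*c + 3))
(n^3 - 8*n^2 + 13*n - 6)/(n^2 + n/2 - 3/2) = 2*(n^2 - 7*n + 6)/(2*n + 3)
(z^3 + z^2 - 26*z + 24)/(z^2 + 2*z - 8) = (z^3 + z^2 - 26*z + 24)/(z^2 + 2*z - 8)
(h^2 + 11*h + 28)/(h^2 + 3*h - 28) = (h + 4)/(h - 4)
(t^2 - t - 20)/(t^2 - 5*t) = (t + 4)/t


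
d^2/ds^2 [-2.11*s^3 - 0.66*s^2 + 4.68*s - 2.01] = -12.66*s - 1.32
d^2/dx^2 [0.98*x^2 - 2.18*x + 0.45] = 1.96000000000000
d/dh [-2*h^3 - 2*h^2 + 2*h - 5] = -6*h^2 - 4*h + 2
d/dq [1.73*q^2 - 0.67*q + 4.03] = 3.46*q - 0.67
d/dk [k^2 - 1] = 2*k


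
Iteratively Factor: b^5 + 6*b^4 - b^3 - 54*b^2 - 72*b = (b + 4)*(b^4 + 2*b^3 - 9*b^2 - 18*b) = (b + 2)*(b + 4)*(b^3 - 9*b) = (b - 3)*(b + 2)*(b + 4)*(b^2 + 3*b) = (b - 3)*(b + 2)*(b + 3)*(b + 4)*(b)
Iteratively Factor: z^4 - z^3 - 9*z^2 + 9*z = (z - 3)*(z^3 + 2*z^2 - 3*z) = (z - 3)*(z - 1)*(z^2 + 3*z) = z*(z - 3)*(z - 1)*(z + 3)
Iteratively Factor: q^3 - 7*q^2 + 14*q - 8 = (q - 4)*(q^2 - 3*q + 2) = (q - 4)*(q - 1)*(q - 2)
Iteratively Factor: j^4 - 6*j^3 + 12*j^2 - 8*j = (j - 2)*(j^3 - 4*j^2 + 4*j) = j*(j - 2)*(j^2 - 4*j + 4) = j*(j - 2)^2*(j - 2)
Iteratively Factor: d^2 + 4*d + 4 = (d + 2)*(d + 2)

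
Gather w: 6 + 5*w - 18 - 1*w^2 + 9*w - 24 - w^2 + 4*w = -2*w^2 + 18*w - 36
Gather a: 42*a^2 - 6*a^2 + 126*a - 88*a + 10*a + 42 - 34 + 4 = 36*a^2 + 48*a + 12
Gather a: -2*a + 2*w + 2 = -2*a + 2*w + 2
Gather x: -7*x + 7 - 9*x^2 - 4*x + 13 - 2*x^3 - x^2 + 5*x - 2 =-2*x^3 - 10*x^2 - 6*x + 18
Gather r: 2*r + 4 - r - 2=r + 2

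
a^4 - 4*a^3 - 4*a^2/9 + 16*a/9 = a*(a - 4)*(a - 2/3)*(a + 2/3)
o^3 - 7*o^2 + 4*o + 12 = (o - 6)*(o - 2)*(o + 1)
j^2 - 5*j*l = j*(j - 5*l)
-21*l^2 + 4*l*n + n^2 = (-3*l + n)*(7*l + n)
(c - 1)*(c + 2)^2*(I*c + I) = I*c^4 + 4*I*c^3 + 3*I*c^2 - 4*I*c - 4*I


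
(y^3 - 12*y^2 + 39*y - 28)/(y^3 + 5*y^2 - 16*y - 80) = (y^2 - 8*y + 7)/(y^2 + 9*y + 20)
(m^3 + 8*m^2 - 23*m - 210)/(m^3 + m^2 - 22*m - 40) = (m^2 + 13*m + 42)/(m^2 + 6*m + 8)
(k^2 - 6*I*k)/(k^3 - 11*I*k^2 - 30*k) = 1/(k - 5*I)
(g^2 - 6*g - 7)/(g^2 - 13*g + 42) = (g + 1)/(g - 6)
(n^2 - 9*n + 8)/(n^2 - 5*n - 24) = (n - 1)/(n + 3)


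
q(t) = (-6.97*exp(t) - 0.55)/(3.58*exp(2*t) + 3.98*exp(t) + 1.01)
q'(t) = (-6.97*exp(t) - 0.55)*(-7.16*exp(2*t) - 3.98*exp(t))/(3.58*exp(2*t) + 3.98*exp(t) + 1.01)^2 - 6.97*exp(t)/(3.58*exp(2*t) + 3.98*exp(t) + 1.01) = (24.9526*exp(2*t) + 3.938*exp(t) - 4.8507)*exp(t)/(12.8164*exp(4*t) + 28.4968*exp(3*t) + 23.072*exp(2*t) + 8.0396*exp(t) + 1.0201)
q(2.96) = -0.10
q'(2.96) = 0.09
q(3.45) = -0.06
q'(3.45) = 0.06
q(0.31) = -0.77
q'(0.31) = 0.37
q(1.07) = -0.48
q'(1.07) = 0.34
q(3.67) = -0.05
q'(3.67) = 0.05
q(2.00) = -0.23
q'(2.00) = 0.20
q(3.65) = -0.05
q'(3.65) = 0.05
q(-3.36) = -0.69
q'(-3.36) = -0.12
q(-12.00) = -0.54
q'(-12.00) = 0.00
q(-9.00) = -0.55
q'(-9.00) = 0.00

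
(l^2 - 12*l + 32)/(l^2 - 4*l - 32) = (l - 4)/(l + 4)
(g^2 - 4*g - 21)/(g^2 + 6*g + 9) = (g - 7)/(g + 3)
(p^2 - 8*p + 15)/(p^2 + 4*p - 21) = (p - 5)/(p + 7)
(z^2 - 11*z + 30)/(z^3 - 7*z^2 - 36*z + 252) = (z - 5)/(z^2 - z - 42)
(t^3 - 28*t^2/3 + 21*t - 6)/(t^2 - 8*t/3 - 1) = (3*t^2 - 19*t + 6)/(3*t + 1)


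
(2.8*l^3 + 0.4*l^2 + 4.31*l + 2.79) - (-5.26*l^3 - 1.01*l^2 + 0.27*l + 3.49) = 8.06*l^3 + 1.41*l^2 + 4.04*l - 0.7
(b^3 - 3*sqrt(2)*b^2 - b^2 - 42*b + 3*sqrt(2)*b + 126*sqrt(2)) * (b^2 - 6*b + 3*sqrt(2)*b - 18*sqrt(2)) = b^5 - 7*b^4 - 54*b^3 + 378*b^2 + 648*b - 4536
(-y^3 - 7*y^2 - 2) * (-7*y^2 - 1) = 7*y^5 + 49*y^4 + y^3 + 21*y^2 + 2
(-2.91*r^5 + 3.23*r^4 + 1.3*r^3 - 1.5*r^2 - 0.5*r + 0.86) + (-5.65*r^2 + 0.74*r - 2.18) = -2.91*r^5 + 3.23*r^4 + 1.3*r^3 - 7.15*r^2 + 0.24*r - 1.32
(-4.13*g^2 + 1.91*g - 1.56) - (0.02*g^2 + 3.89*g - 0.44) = -4.15*g^2 - 1.98*g - 1.12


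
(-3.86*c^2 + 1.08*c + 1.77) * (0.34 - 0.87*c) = 3.3582*c^3 - 2.252*c^2 - 1.1727*c + 0.6018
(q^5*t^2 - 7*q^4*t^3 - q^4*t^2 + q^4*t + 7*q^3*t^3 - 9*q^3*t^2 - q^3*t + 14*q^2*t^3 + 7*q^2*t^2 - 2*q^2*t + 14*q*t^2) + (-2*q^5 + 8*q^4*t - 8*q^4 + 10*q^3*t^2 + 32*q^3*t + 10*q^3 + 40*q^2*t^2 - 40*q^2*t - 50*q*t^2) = q^5*t^2 - 2*q^5 - 7*q^4*t^3 - q^4*t^2 + 9*q^4*t - 8*q^4 + 7*q^3*t^3 + q^3*t^2 + 31*q^3*t + 10*q^3 + 14*q^2*t^3 + 47*q^2*t^2 - 42*q^2*t - 36*q*t^2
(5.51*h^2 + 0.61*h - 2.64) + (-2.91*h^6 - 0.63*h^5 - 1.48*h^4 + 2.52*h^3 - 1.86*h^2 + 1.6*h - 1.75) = -2.91*h^6 - 0.63*h^5 - 1.48*h^4 + 2.52*h^3 + 3.65*h^2 + 2.21*h - 4.39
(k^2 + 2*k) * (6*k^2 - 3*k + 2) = 6*k^4 + 9*k^3 - 4*k^2 + 4*k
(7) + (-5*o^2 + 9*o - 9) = -5*o^2 + 9*o - 2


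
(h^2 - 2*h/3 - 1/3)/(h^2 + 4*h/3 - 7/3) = (3*h + 1)/(3*h + 7)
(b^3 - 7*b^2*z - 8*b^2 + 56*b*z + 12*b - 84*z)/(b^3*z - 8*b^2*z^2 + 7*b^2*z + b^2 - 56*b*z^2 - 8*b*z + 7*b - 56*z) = (b^3 - 7*b^2*z - 8*b^2 + 56*b*z + 12*b - 84*z)/(b^3*z - 8*b^2*z^2 + 7*b^2*z + b^2 - 56*b*z^2 - 8*b*z + 7*b - 56*z)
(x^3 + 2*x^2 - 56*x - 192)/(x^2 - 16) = (x^2 - 2*x - 48)/(x - 4)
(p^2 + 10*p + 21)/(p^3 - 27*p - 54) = (p + 7)/(p^2 - 3*p - 18)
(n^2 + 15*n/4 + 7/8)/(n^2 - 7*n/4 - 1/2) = (n + 7/2)/(n - 2)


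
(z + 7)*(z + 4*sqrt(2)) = z^2 + 4*sqrt(2)*z + 7*z + 28*sqrt(2)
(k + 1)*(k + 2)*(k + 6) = k^3 + 9*k^2 + 20*k + 12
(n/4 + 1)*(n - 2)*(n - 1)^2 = n^4/4 - 11*n^2/4 + 9*n/2 - 2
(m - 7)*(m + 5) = m^2 - 2*m - 35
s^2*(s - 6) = s^3 - 6*s^2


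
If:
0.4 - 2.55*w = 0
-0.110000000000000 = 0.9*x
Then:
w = 0.16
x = -0.12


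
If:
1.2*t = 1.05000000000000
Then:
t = 0.88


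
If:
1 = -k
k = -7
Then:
No Solution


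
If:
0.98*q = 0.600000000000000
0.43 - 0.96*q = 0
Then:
No Solution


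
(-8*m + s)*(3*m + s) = -24*m^2 - 5*m*s + s^2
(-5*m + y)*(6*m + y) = -30*m^2 + m*y + y^2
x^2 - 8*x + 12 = (x - 6)*(x - 2)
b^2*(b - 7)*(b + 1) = b^4 - 6*b^3 - 7*b^2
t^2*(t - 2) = t^3 - 2*t^2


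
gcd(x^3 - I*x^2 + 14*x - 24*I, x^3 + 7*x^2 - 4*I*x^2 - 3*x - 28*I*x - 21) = x - 3*I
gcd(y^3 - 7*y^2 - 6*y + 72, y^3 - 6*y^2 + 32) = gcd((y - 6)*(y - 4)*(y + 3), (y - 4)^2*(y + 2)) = y - 4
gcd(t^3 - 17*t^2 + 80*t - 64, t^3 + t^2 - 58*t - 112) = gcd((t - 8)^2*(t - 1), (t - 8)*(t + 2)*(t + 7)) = t - 8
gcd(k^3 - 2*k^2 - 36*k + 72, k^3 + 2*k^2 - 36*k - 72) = k^2 - 36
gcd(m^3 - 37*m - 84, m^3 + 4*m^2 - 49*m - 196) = m^2 - 3*m - 28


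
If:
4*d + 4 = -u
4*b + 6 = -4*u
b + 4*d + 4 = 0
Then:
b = -3/4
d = -13/16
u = -3/4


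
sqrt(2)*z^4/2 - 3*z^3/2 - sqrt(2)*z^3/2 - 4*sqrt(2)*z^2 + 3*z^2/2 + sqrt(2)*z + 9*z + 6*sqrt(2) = (z - 3)*(z + 2)*(z - 2*sqrt(2))*(sqrt(2)*z/2 + 1/2)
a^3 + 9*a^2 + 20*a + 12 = (a + 1)*(a + 2)*(a + 6)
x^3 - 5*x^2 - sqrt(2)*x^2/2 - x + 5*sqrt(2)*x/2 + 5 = (x - 5)*(x - sqrt(2))*(x + sqrt(2)/2)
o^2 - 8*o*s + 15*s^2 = (o - 5*s)*(o - 3*s)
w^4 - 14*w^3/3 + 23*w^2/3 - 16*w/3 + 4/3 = (w - 2)*(w - 1)^2*(w - 2/3)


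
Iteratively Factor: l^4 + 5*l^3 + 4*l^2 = (l)*(l^3 + 5*l^2 + 4*l) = l*(l + 4)*(l^2 + l) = l^2*(l + 4)*(l + 1)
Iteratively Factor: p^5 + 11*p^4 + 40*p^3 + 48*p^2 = (p + 3)*(p^4 + 8*p^3 + 16*p^2) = p*(p + 3)*(p^3 + 8*p^2 + 16*p) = p*(p + 3)*(p + 4)*(p^2 + 4*p) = p^2*(p + 3)*(p + 4)*(p + 4)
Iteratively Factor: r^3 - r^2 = (r)*(r^2 - r) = r*(r - 1)*(r)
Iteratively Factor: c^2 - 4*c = (c)*(c - 4)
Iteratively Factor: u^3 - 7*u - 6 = (u - 3)*(u^2 + 3*u + 2) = (u - 3)*(u + 2)*(u + 1)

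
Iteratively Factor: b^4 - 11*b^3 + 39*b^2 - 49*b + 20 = (b - 1)*(b^3 - 10*b^2 + 29*b - 20) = (b - 5)*(b - 1)*(b^2 - 5*b + 4) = (b - 5)*(b - 1)^2*(b - 4)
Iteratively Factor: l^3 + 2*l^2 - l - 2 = (l + 1)*(l^2 + l - 2) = (l - 1)*(l + 1)*(l + 2)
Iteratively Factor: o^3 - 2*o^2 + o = (o - 1)*(o^2 - o) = (o - 1)^2*(o)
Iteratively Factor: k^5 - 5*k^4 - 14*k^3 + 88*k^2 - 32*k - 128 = (k + 4)*(k^4 - 9*k^3 + 22*k^2 - 32) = (k - 4)*(k + 4)*(k^3 - 5*k^2 + 2*k + 8) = (k - 4)*(k + 1)*(k + 4)*(k^2 - 6*k + 8) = (k - 4)*(k - 2)*(k + 1)*(k + 4)*(k - 4)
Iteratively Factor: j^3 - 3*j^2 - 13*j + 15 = (j - 5)*(j^2 + 2*j - 3) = (j - 5)*(j - 1)*(j + 3)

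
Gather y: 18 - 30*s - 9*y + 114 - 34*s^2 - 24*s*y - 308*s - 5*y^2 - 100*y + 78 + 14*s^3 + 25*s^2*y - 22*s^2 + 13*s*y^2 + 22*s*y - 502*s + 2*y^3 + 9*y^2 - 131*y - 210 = 14*s^3 - 56*s^2 - 840*s + 2*y^3 + y^2*(13*s + 4) + y*(25*s^2 - 2*s - 240)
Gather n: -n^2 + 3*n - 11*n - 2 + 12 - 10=-n^2 - 8*n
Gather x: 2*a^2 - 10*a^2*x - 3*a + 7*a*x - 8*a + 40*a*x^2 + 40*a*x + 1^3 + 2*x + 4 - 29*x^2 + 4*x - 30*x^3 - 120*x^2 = 2*a^2 - 11*a - 30*x^3 + x^2*(40*a - 149) + x*(-10*a^2 + 47*a + 6) + 5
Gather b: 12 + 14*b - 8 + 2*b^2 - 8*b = 2*b^2 + 6*b + 4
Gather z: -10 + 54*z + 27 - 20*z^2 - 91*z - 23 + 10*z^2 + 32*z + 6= -10*z^2 - 5*z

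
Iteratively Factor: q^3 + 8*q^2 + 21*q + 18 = (q + 2)*(q^2 + 6*q + 9) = (q + 2)*(q + 3)*(q + 3)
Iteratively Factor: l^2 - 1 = (l + 1)*(l - 1)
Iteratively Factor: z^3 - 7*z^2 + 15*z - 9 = (z - 1)*(z^2 - 6*z + 9) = (z - 3)*(z - 1)*(z - 3)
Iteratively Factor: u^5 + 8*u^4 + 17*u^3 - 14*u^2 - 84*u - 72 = (u + 3)*(u^4 + 5*u^3 + 2*u^2 - 20*u - 24) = (u - 2)*(u + 3)*(u^3 + 7*u^2 + 16*u + 12) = (u - 2)*(u + 3)^2*(u^2 + 4*u + 4) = (u - 2)*(u + 2)*(u + 3)^2*(u + 2)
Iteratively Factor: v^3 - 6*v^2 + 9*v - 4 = (v - 1)*(v^2 - 5*v + 4) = (v - 1)^2*(v - 4)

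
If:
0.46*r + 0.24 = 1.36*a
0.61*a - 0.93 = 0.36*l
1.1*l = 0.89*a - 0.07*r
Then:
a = 2.44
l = 1.55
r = 6.68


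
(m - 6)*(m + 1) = m^2 - 5*m - 6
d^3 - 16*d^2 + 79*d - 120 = (d - 8)*(d - 5)*(d - 3)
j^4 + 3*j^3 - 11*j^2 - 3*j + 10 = (j - 2)*(j - 1)*(j + 1)*(j + 5)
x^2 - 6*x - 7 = (x - 7)*(x + 1)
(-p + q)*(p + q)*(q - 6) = -p^2*q + 6*p^2 + q^3 - 6*q^2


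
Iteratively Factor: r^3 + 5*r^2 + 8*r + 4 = (r + 2)*(r^2 + 3*r + 2) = (r + 2)^2*(r + 1)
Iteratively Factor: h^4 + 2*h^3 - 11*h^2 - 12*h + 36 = (h - 2)*(h^3 + 4*h^2 - 3*h - 18) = (h - 2)*(h + 3)*(h^2 + h - 6) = (h - 2)*(h + 3)^2*(h - 2)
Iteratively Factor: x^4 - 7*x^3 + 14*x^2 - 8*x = (x - 2)*(x^3 - 5*x^2 + 4*x) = x*(x - 2)*(x^2 - 5*x + 4) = x*(x - 4)*(x - 2)*(x - 1)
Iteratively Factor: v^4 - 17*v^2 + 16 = (v - 4)*(v^3 + 4*v^2 - v - 4) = (v - 4)*(v - 1)*(v^2 + 5*v + 4) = (v - 4)*(v - 1)*(v + 4)*(v + 1)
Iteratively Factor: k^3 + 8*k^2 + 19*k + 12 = (k + 4)*(k^2 + 4*k + 3) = (k + 1)*(k + 4)*(k + 3)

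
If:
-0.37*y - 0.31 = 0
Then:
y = -0.84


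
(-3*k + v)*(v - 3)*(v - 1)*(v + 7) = -3*k*v^3 - 9*k*v^2 + 75*k*v - 63*k + v^4 + 3*v^3 - 25*v^2 + 21*v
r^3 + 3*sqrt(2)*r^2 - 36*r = r*(r - 3*sqrt(2))*(r + 6*sqrt(2))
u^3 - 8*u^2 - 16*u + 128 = (u - 8)*(u - 4)*(u + 4)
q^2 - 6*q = q*(q - 6)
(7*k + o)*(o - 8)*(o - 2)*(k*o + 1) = 7*k^2*o^3 - 70*k^2*o^2 + 112*k^2*o + k*o^4 - 10*k*o^3 + 23*k*o^2 - 70*k*o + 112*k + o^3 - 10*o^2 + 16*o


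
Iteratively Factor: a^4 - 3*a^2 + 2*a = (a - 1)*(a^3 + a^2 - 2*a) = (a - 1)*(a + 2)*(a^2 - a) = a*(a - 1)*(a + 2)*(a - 1)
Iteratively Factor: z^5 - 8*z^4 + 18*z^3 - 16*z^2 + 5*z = (z - 5)*(z^4 - 3*z^3 + 3*z^2 - z) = (z - 5)*(z - 1)*(z^3 - 2*z^2 + z) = (z - 5)*(z - 1)^2*(z^2 - z) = z*(z - 5)*(z - 1)^2*(z - 1)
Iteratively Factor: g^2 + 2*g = (g + 2)*(g)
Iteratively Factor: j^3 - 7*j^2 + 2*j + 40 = (j + 2)*(j^2 - 9*j + 20) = (j - 5)*(j + 2)*(j - 4)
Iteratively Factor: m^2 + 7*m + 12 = (m + 3)*(m + 4)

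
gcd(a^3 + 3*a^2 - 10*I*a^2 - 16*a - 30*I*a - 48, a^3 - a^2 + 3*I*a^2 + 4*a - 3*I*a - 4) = 1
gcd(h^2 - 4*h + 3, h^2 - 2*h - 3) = h - 3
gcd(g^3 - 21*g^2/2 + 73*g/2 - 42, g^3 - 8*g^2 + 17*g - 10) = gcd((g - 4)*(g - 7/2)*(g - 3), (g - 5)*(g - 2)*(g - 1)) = 1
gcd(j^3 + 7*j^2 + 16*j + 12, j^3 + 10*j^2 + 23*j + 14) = j + 2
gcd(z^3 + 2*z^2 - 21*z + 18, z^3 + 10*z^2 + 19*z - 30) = z^2 + 5*z - 6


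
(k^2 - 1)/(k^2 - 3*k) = (k^2 - 1)/(k*(k - 3))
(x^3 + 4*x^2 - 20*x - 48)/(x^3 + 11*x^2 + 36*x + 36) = (x - 4)/(x + 3)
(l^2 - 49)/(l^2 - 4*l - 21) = (l + 7)/(l + 3)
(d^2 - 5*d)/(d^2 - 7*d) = (d - 5)/(d - 7)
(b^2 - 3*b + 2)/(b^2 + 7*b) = (b^2 - 3*b + 2)/(b*(b + 7))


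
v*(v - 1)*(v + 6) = v^3 + 5*v^2 - 6*v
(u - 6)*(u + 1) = u^2 - 5*u - 6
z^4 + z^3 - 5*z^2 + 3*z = z*(z - 1)^2*(z + 3)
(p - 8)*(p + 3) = p^2 - 5*p - 24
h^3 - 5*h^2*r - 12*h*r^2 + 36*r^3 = (h - 6*r)*(h - 2*r)*(h + 3*r)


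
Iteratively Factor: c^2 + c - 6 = (c + 3)*(c - 2)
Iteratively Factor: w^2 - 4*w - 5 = (w + 1)*(w - 5)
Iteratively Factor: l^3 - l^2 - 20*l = (l - 5)*(l^2 + 4*l) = l*(l - 5)*(l + 4)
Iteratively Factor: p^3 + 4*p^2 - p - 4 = (p + 1)*(p^2 + 3*p - 4) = (p + 1)*(p + 4)*(p - 1)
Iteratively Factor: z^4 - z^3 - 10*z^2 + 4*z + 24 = (z + 2)*(z^3 - 3*z^2 - 4*z + 12) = (z - 3)*(z + 2)*(z^2 - 4) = (z - 3)*(z - 2)*(z + 2)*(z + 2)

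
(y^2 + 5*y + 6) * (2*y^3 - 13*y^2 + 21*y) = 2*y^5 - 3*y^4 - 32*y^3 + 27*y^2 + 126*y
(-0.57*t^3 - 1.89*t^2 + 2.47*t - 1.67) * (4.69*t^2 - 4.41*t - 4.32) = -2.6733*t^5 - 6.3504*t^4 + 22.3816*t^3 - 10.5602*t^2 - 3.3057*t + 7.2144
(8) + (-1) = 7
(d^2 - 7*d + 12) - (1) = d^2 - 7*d + 11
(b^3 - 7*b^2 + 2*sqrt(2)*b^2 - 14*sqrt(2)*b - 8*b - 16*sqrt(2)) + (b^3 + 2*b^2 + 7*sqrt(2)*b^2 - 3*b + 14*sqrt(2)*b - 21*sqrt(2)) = 2*b^3 - 5*b^2 + 9*sqrt(2)*b^2 - 11*b - 37*sqrt(2)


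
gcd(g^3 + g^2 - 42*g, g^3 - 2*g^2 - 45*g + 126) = g^2 + g - 42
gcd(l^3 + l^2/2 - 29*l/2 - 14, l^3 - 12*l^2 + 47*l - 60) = l - 4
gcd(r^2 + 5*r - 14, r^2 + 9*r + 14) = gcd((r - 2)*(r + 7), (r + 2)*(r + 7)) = r + 7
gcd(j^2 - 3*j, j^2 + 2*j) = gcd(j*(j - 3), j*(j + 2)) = j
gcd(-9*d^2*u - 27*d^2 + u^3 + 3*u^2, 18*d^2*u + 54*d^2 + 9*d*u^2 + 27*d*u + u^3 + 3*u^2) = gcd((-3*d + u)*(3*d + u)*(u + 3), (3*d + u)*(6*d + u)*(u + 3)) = 3*d*u + 9*d + u^2 + 3*u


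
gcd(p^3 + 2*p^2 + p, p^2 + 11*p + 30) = 1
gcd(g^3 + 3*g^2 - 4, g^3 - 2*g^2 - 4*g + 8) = g + 2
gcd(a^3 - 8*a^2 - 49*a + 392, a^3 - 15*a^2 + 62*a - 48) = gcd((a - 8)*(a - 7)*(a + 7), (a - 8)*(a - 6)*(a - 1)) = a - 8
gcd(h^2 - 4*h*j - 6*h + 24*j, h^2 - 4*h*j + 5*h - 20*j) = h - 4*j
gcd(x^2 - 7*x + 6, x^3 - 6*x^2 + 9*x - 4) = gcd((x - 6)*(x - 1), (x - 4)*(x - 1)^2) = x - 1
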